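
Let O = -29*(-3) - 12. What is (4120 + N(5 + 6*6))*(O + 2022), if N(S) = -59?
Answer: 8515917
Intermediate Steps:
O = 75 (O = 87 - 12 = 75)
(4120 + N(5 + 6*6))*(O + 2022) = (4120 - 59)*(75 + 2022) = 4061*2097 = 8515917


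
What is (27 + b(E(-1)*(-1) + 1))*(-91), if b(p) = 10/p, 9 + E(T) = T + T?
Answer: -15197/6 ≈ -2532.8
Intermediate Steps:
E(T) = -9 + 2*T (E(T) = -9 + (T + T) = -9 + 2*T)
(27 + b(E(-1)*(-1) + 1))*(-91) = (27 + 10/((-9 + 2*(-1))*(-1) + 1))*(-91) = (27 + 10/((-9 - 2)*(-1) + 1))*(-91) = (27 + 10/(-11*(-1) + 1))*(-91) = (27 + 10/(11 + 1))*(-91) = (27 + 10/12)*(-91) = (27 + 10*(1/12))*(-91) = (27 + 5/6)*(-91) = (167/6)*(-91) = -15197/6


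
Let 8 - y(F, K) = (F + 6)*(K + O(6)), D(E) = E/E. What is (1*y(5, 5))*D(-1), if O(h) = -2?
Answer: -25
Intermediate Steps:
D(E) = 1
y(F, K) = 8 - (-2 + K)*(6 + F) (y(F, K) = 8 - (F + 6)*(K - 2) = 8 - (6 + F)*(-2 + K) = 8 - (-2 + K)*(6 + F))
(1*y(5, 5))*D(-1) = (1*(20 - 6*5 + 2*5 - 1*5*5))*1 = (1*(20 - 30 + 10 - 25))*1 = (1*(-25))*1 = -25*1 = -25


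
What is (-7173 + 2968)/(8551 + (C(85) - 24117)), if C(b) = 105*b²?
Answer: -4205/743059 ≈ -0.0056590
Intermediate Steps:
(-7173 + 2968)/(8551 + (C(85) - 24117)) = (-7173 + 2968)/(8551 + (105*85² - 24117)) = -4205/(8551 + (105*7225 - 24117)) = -4205/(8551 + (758625 - 24117)) = -4205/(8551 + 734508) = -4205/743059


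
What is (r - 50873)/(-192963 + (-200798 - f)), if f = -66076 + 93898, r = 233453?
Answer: -10740/24799 ≈ -0.43308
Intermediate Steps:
f = 27822
(r - 50873)/(-192963 + (-200798 - f)) = (233453 - 50873)/(-192963 + (-200798 - 1*27822)) = 182580/(-192963 + (-200798 - 27822)) = 182580/(-192963 - 228620) = 182580/(-421583) = 182580*(-1/421583) = -10740/24799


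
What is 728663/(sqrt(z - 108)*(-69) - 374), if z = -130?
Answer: -8015293/37441 + 50277747*I*sqrt(238)/1272994 ≈ -214.08 + 609.31*I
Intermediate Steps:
728663/(sqrt(z - 108)*(-69) - 374) = 728663/(sqrt(-130 - 108)*(-69) - 374) = 728663/(sqrt(-238)*(-69) - 374) = 728663/((I*sqrt(238))*(-69) - 374) = 728663/(-69*I*sqrt(238) - 374) = 728663/(-374 - 69*I*sqrt(238))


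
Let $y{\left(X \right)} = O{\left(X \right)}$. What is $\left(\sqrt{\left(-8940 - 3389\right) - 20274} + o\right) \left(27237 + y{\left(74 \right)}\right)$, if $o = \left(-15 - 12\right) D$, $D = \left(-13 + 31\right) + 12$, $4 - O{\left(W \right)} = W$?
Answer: $-22005270 + 27167 i \sqrt{32603} \approx -2.2005 \cdot 10^{7} + 4.9054 \cdot 10^{6} i$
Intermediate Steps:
$O{\left(W \right)} = 4 - W$
$y{\left(X \right)} = 4 - X$
$D = 30$ ($D = 18 + 12 = 30$)
$o = -810$ ($o = \left(-15 - 12\right) 30 = \left(-27\right) 30 = -810$)
$\left(\sqrt{\left(-8940 - 3389\right) - 20274} + o\right) \left(27237 + y{\left(74 \right)}\right) = \left(\sqrt{\left(-8940 - 3389\right) - 20274} - 810\right) \left(27237 + \left(4 - 74\right)\right) = \left(\sqrt{-12329 - 20274} - 810\right) \left(27237 - 70\right) = \left(\sqrt{-32603} - 810\right) 27167 = \left(i \sqrt{32603} - 810\right) 27167 = \left(-810 + i \sqrt{32603}\right) 27167 = -22005270 + 27167 i \sqrt{32603}$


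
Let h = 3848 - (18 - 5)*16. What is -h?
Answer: -3640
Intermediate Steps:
h = 3640 (h = 3848 - 13*16 = 3848 - 1*208 = 3848 - 208 = 3640)
-h = -1*3640 = -3640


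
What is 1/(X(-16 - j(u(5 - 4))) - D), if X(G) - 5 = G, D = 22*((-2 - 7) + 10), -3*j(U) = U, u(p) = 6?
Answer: -1/31 ≈ -0.032258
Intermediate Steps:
j(U) = -U/3
D = 22 (D = 22*(-9 + 10) = 22*1 = 22)
X(G) = 5 + G
1/(X(-16 - j(u(5 - 4))) - D) = 1/((5 + (-16 - (-1)*6/3)) - 1*22) = 1/((5 + (-16 - 1*(-2))) - 22) = 1/((5 + (-16 + 2)) - 22) = 1/((5 - 14) - 22) = 1/(-9 - 22) = 1/(-31) = -1/31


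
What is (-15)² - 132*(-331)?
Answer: 43917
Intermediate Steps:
(-15)² - 132*(-331) = 225 + 43692 = 43917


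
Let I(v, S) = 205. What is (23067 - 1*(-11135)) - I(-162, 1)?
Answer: 33997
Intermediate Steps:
(23067 - 1*(-11135)) - I(-162, 1) = (23067 - 1*(-11135)) - 1*205 = (23067 + 11135) - 205 = 34202 - 205 = 33997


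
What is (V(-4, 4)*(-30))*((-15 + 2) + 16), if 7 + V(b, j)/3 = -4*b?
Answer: -2430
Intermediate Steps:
V(b, j) = -21 - 12*b (V(b, j) = -21 + 3*(-4*b) = -21 - 12*b)
(V(-4, 4)*(-30))*((-15 + 2) + 16) = ((-21 - 12*(-4))*(-30))*((-15 + 2) + 16) = ((-21 + 48)*(-30))*(-13 + 16) = (27*(-30))*3 = -810*3 = -2430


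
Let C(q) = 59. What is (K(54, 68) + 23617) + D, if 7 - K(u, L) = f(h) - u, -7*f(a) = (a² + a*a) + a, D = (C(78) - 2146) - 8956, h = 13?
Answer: 88796/7 ≈ 12685.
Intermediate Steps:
D = -11043 (D = (59 - 2146) - 8956 = -2087 - 8956 = -11043)
f(a) = -2*a²/7 - a/7 (f(a) = -((a² + a*a) + a)/7 = -((a² + a²) + a)/7 = -(2*a² + a)/7 = -(a + 2*a²)/7 = -2*a²/7 - a/7)
K(u, L) = 400/7 + u (K(u, L) = 7 - (-⅐*13*(1 + 2*13) - u) = 7 - (-⅐*13*(1 + 26) - u) = 7 - (-⅐*13*27 - u) = 7 - (-351/7 - u) = 7 + (351/7 + u) = 400/7 + u)
(K(54, 68) + 23617) + D = ((400/7 + 54) + 23617) - 11043 = (778/7 + 23617) - 11043 = 166097/7 - 11043 = 88796/7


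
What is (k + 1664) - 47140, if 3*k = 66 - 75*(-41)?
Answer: -44429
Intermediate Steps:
k = 1047 (k = (66 - 75*(-41))/3 = (66 + 3075)/3 = (⅓)*3141 = 1047)
(k + 1664) - 47140 = (1047 + 1664) - 47140 = 2711 - 47140 = -44429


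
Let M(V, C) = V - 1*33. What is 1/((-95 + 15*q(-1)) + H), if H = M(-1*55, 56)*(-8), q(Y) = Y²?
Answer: 1/624 ≈ 0.0016026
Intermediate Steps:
M(V, C) = -33 + V (M(V, C) = V - 33 = -33 + V)
H = 704 (H = (-33 - 1*55)*(-8) = (-33 - 55)*(-8) = -88*(-8) = 704)
1/((-95 + 15*q(-1)) + H) = 1/((-95 + 15*(-1)²) + 704) = 1/((-95 + 15*1) + 704) = 1/((-95 + 15) + 704) = 1/(-80 + 704) = 1/624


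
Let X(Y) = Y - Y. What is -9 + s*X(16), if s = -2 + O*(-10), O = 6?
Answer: -9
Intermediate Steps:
X(Y) = 0
s = -62 (s = -2 + 6*(-10) = -2 - 60 = -62)
-9 + s*X(16) = -9 - 62*0 = -9 + 0 = -9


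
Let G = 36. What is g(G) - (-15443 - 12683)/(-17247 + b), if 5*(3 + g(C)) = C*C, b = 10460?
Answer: 8553517/33935 ≈ 252.06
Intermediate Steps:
g(C) = -3 + C**2/5 (g(C) = -3 + (C*C)/5 = -3 + C**2/5)
g(G) - (-15443 - 12683)/(-17247 + b) = (-3 + (1/5)*36**2) - (-15443 - 12683)/(-17247 + 10460) = (-3 + (1/5)*1296) - (-28126)/(-6787) = (-3 + 1296/5) - (-28126)*(-1)/6787 = 1281/5 - 1*28126/6787 = 1281/5 - 28126/6787 = 8553517/33935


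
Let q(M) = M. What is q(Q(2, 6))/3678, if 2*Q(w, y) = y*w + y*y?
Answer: 4/613 ≈ 0.0065253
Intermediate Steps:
Q(w, y) = y**2/2 + w*y/2 (Q(w, y) = (y*w + y*y)/2 = (w*y + y**2)/2 = (y**2 + w*y)/2 = y**2/2 + w*y/2)
q(Q(2, 6))/3678 = ((1/2)*6*(2 + 6))/3678 = ((1/2)*6*8)*(1/3678) = 24*(1/3678) = 4/613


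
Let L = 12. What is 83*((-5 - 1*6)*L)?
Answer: -10956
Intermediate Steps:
83*((-5 - 1*6)*L) = 83*((-5 - 1*6)*12) = 83*((-5 - 6)*12) = 83*(-11*12) = 83*(-132) = -10956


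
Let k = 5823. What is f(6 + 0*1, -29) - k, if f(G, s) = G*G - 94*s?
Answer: -3061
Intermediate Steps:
f(G, s) = G**2 - 94*s
f(6 + 0*1, -29) - k = ((6 + 0*1)**2 - 94*(-29)) - 1*5823 = ((6 + 0)**2 + 2726) - 5823 = (6**2 + 2726) - 5823 = (36 + 2726) - 5823 = 2762 - 5823 = -3061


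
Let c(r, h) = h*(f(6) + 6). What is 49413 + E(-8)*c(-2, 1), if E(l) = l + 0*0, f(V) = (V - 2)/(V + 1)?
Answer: 345523/7 ≈ 49360.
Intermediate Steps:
f(V) = (-2 + V)/(1 + V)
c(r, h) = 46*h/7 (c(r, h) = h*((-2 + 6)/(1 + 6) + 6) = h*(4/7 + 6) = h*(46/7) = 46*h/7)
E(l) = l (E(l) = l + 0 = l)
49413 + E(-8)*c(-2, 1) = 49413 - 368/7 = 345523/7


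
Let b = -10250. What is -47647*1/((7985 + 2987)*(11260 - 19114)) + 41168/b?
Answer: -1773563236517/441642201000 ≈ -4.0158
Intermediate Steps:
-47647*1/((7985 + 2987)*(11260 - 19114)) + 41168/b = -47647*1/((7985 + 2987)*(11260 - 19114)) + 41168/(-10250) = -47647/(10972*(-7854)) + 41168*(-1/10250) = -47647/(-86174088) - 20584/5125 = -47647*(-1/86174088) - 20584/5125 = 47647/86174088 - 20584/5125 = -1773563236517/441642201000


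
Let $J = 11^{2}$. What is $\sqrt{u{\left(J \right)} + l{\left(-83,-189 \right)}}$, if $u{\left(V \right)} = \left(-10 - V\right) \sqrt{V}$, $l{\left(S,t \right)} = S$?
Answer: $2 i \sqrt{381} \approx 39.038 i$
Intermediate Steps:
$J = 121$
$u{\left(V \right)} = \sqrt{V} \left(-10 - V\right)$
$\sqrt{u{\left(J \right)} + l{\left(-83,-189 \right)}} = \sqrt{\sqrt{121} \left(-10 - 121\right) - 83} = \sqrt{11 \left(-10 - 121\right) - 83} = \sqrt{11 \left(-131\right) - 83} = \sqrt{-1441 - 83} = \sqrt{-1524} = 2 i \sqrt{381}$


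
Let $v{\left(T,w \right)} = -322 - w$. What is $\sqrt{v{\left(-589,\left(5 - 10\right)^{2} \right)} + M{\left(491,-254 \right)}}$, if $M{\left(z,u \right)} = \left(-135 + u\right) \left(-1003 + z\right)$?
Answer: $\sqrt{198821} \approx 445.89$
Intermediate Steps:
$M{\left(z,u \right)} = \left(-1003 + z\right) \left(-135 + u\right)$
$\sqrt{v{\left(-589,\left(5 - 10\right)^{2} \right)} + M{\left(491,-254 \right)}} = \sqrt{\left(-322 - \left(5 - 10\right)^{2}\right) - -199168} = \sqrt{\left(-322 - \left(-5\right)^{2}\right) + \left(135405 + 254762 - 66285 - 124714\right)} = \sqrt{\left(-322 - 25\right) + 199168} = \sqrt{-347 + 199168} = \sqrt{198821}$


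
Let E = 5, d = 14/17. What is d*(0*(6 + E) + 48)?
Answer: 672/17 ≈ 39.529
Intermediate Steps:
d = 14/17 (d = 14*(1/17) = 14/17 ≈ 0.82353)
d*(0*(6 + E) + 48) = 14*(0*(6 + 5) + 48)/17 = 14*(0*11 + 48)/17 = 14*(0 + 48)/17 = (14/17)*48 = 672/17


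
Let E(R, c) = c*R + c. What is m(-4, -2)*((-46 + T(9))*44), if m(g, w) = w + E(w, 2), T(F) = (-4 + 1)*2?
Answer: 9152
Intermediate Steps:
E(R, c) = c + R*c (E(R, c) = R*c + c = c + R*c)
T(F) = -6 (T(F) = -3*2 = -6)
m(g, w) = 2 + 3*w (m(g, w) = w + 2*(1 + w) = w + (2 + 2*w) = 2 + 3*w)
m(-4, -2)*((-46 + T(9))*44) = (2 + 3*(-2))*((-46 - 6)*44) = (2 - 6)*(-52*44) = -4*(-2288) = 9152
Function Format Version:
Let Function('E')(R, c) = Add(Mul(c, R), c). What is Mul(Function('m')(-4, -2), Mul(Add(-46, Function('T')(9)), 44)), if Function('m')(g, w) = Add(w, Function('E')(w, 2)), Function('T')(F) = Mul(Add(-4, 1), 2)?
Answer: 9152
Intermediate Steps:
Function('E')(R, c) = Add(c, Mul(R, c)) (Function('E')(R, c) = Add(Mul(R, c), c) = Add(c, Mul(R, c)))
Function('T')(F) = -6 (Function('T')(F) = Mul(-3, 2) = -6)
Function('m')(g, w) = Add(2, Mul(3, w)) (Function('m')(g, w) = Add(w, Mul(2, Add(1, w))) = Add(w, Add(2, Mul(2, w))) = Add(2, Mul(3, w)))
Mul(Function('m')(-4, -2), Mul(Add(-46, Function('T')(9)), 44)) = Mul(Add(2, Mul(3, -2)), Mul(Add(-46, -6), 44)) = Mul(Add(2, -6), Mul(-52, 44)) = Mul(-4, -2288) = 9152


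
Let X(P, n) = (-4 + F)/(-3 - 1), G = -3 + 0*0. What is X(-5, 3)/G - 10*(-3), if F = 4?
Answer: 30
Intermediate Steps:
G = -3 (G = -3 + 0 = -3)
X(P, n) = 0 (X(P, n) = (-4 + 4)/(-3 - 1) = 0/(-4) = 0*(-¼) = 0)
X(-5, 3)/G - 10*(-3) = 0/(-3) - 10*(-3) = 0*(-⅓) + 30 = 0 + 30 = 30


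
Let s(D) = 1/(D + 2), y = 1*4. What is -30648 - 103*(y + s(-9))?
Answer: -217317/7 ≈ -31045.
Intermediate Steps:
y = 4
s(D) = 1/(2 + D)
-30648 - 103*(y + s(-9)) = -30648 - 103*(4 + 1/(2 - 9)) = -30648 - 103*(4 + 1/(-7)) = -30648 - 103*(4 - ⅐) = -30648 - 103*27/7 = -30648 - 2781/7 = -217317/7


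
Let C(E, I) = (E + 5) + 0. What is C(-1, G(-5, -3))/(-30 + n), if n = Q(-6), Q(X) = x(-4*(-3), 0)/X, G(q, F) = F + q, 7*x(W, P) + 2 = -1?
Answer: -56/419 ≈ -0.13365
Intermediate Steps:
x(W, P) = -3/7 (x(W, P) = -2/7 + (⅐)*(-1) = -2/7 - ⅐ = -3/7)
Q(X) = -3/(7*X)
n = 1/14 (n = -3/7/(-6) = -3/7*(-⅙) = 1/14 ≈ 0.071429)
C(E, I) = 5 + E (C(E, I) = (5 + E) + 0 = 5 + E)
C(-1, G(-5, -3))/(-30 + n) = (5 - 1)/(-30 + 1/14) = 4/(-419/14) = 4*(-14/419) = -56/419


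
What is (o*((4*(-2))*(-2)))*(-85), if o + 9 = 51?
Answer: -57120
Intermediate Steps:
o = 42 (o = -9 + 51 = 42)
(o*((4*(-2))*(-2)))*(-85) = (42*((4*(-2))*(-2)))*(-85) = (42*(-8*(-2)))*(-85) = (42*16)*(-85) = 672*(-85) = -57120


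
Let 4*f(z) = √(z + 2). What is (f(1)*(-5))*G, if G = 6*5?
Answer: -75*√3/2 ≈ -64.952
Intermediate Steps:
f(z) = √(2 + z)/4 (f(z) = √(z + 2)/4 = √(2 + z)/4)
G = 30
(f(1)*(-5))*G = ((√(2 + 1)/4)*(-5))*30 = ((√3/4)*(-5))*30 = -5*√3/4*30 = -75*√3/2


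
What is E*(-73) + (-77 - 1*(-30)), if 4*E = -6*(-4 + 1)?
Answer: -751/2 ≈ -375.50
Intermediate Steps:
E = 9/2 (E = (-6*(-4 + 1))/4 = (-6*(-3))/4 = (¼)*18 = 9/2 ≈ 4.5000)
E*(-73) + (-77 - 1*(-30)) = (9/2)*(-73) + (-77 - 1*(-30)) = -657/2 + (-77 + 30) = -657/2 - 47 = -751/2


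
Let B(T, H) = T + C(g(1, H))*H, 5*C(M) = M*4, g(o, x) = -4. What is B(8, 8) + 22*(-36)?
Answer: -4048/5 ≈ -809.60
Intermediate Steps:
C(M) = 4*M/5 (C(M) = (M*4)/5 = (4*M)/5 = 4*M/5)
B(T, H) = T - 16*H/5 (B(T, H) = T + ((⅘)*(-4))*H = T - 16*H/5)
B(8, 8) + 22*(-36) = (8 - 16/5*8) + 22*(-36) = (8 - 128/5) - 792 = -88/5 - 792 = -4048/5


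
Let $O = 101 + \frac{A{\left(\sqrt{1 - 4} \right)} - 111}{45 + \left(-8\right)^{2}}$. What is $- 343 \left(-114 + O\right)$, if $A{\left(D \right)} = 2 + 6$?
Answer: $\frac{521360}{109} \approx 4783.1$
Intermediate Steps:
$A{\left(D \right)} = 8$
$O = \frac{10906}{109}$ ($O = 101 + \frac{8 - 111}{45 + \left(-8\right)^{2}} = 101 - \frac{103}{45 + 64} = 101 - \frac{103}{109} = \frac{10906}{109} \approx 100.06$)
$- 343 \left(-114 + O\right) = - 343 \left(-114 + \frac{10906}{109}\right) = \left(-343\right) \left(- \frac{1520}{109}\right) = \frac{521360}{109}$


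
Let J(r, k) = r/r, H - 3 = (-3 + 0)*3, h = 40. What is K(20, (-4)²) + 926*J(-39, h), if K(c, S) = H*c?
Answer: 806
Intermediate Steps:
H = -6 (H = 3 + (-3 + 0)*3 = 3 - 3*3 = 3 - 9 = -6)
J(r, k) = 1
K(c, S) = -6*c
K(20, (-4)²) + 926*J(-39, h) = -6*20 + 926*1 = -120 + 926 = 806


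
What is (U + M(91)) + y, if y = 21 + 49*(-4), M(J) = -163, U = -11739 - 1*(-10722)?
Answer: -1355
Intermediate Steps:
U = -1017 (U = -11739 + 10722 = -1017)
y = -175 (y = 21 - 196 = -175)
(U + M(91)) + y = (-1017 - 163) - 175 = -1180 - 175 = -1355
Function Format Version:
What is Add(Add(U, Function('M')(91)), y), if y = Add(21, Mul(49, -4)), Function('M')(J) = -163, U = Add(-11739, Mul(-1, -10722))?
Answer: -1355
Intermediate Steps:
U = -1017 (U = Add(-11739, 10722) = -1017)
y = -175 (y = Add(21, -196) = -175)
Add(Add(U, Function('M')(91)), y) = Add(Add(-1017, -163), -175) = Add(-1180, -175) = -1355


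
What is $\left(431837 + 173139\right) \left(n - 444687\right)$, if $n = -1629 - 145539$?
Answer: $-358058070480$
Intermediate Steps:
$n = -147168$ ($n = -1629 - 145539 = -147168$)
$\left(431837 + 173139\right) \left(n - 444687\right) = \left(431837 + 173139\right) \left(-147168 - 444687\right) = 604976 \left(-591855\right) = -358058070480$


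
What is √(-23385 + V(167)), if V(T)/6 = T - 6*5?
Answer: 3*I*√2507 ≈ 150.21*I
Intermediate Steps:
V(T) = -180 + 6*T (V(T) = 6*(T - 6*5) = 6*(T - 1*30) = 6*(T - 30) = 6*(-30 + T) = -180 + 6*T)
√(-23385 + V(167)) = √(-23385 + (-180 + 6*167)) = √(-23385 + (-180 + 1002)) = √(-23385 + 822) = √(-22563) = 3*I*√2507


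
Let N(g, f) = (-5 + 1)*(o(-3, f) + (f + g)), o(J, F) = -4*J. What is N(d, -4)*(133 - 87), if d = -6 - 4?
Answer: 368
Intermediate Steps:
d = -10
N(g, f) = -48 - 4*f - 4*g (N(g, f) = (-5 + 1)*(-4*(-3) + (f + g)) = -4*(12 + (f + g)) = -4*(12 + f + g) = -48 - 4*f - 4*g)
N(d, -4)*(133 - 87) = (-48 - 4*(-4) - 4*(-10))*(133 - 87) = (-48 + 16 + 40)*46 = 8*46 = 368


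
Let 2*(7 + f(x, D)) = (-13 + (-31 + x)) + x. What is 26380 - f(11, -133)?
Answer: 26398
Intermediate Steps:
f(x, D) = -29 + x (f(x, D) = -7 + ((-13 + (-31 + x)) + x)/2 = -7 + ((-44 + x) + x)/2 = -7 + (-44 + 2*x)/2 = -7 + (-22 + x) = -29 + x)
26380 - f(11, -133) = 26380 - (-29 + 11) = 26380 - 1*(-18) = 26380 + 18 = 26398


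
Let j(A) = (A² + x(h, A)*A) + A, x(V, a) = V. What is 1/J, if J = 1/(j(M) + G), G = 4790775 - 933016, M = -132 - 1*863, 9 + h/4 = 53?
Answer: 4671669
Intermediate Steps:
h = 176 (h = -36 + 4*53 = -36 + 212 = 176)
M = -995 (M = -132 - 863 = -995)
G = 3857759
j(A) = A² + 177*A (j(A) = (A² + 176*A) + A = A² + 177*A)
J = 1/4671669 (J = 1/(-995*(177 - 995) + 3857759) = 1/(-995*(-818) + 3857759) = 1/(813910 + 3857759) = 1/4671669 ≈ 2.1406e-7)
1/J = 1/(1/4671669) = 4671669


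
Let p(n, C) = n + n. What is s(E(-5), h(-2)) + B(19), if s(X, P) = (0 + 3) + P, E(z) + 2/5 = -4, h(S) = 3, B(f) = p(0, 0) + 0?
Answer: 6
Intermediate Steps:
p(n, C) = 2*n
B(f) = 0 (B(f) = 2*0 + 0 = 0 + 0 = 0)
E(z) = -22/5 (E(z) = -⅖ - 4 = -22/5)
s(X, P) = 3 + P
s(E(-5), h(-2)) + B(19) = (3 + 3) + 0 = 6 + 0 = 6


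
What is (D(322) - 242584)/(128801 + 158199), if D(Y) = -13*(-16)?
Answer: -30297/35875 ≈ -0.84452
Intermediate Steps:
D(Y) = 208
(D(322) - 242584)/(128801 + 158199) = (208 - 242584)/(128801 + 158199) = -242376/287000 = -242376*1/287000 = -30297/35875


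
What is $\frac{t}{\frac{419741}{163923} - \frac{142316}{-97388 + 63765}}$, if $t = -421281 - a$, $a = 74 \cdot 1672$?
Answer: $- \frac{3003862355052261}{37441817311} \approx -80228.0$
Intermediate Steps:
$a = 123728$
$t = -545009$ ($t = -421281 - 123728 = -545009$)
$\frac{t}{\frac{419741}{163923} - \frac{142316}{-97388 + 63765}} = - \frac{545009}{\frac{419741}{163923} - \frac{142316}{-97388 + 63765}} = - \frac{545009}{419741 \cdot \frac{1}{163923} - \frac{142316}{-33623}} = - \frac{545009}{\frac{419741}{163923} - - \frac{142316}{33623}} = - \frac{545009}{\frac{419741}{163923} + \frac{142316}{33623}} = - \frac{545009}{\frac{37441817311}{5511583029}} = \left(-545009\right) \frac{5511583029}{37441817311} = - \frac{3003862355052261}{37441817311}$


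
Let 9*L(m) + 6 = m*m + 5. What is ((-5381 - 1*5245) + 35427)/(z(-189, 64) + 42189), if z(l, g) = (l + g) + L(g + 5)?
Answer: 223209/383336 ≈ 0.58228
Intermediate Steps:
L(m) = -1/9 + m**2/9 (L(m) = -2/3 + (m*m + 5)/9 = -2/3 + (m**2 + 5)/9 = -2/3 + (5 + m**2)/9 = -2/3 + (5/9 + m**2/9) = -1/9 + m**2/9)
z(l, g) = -1/9 + g + l + (5 + g)**2/9 (z(l, g) = (l + g) + (-1/9 + (g + 5)**2/9) = (g + l) + (-1/9 + (5 + g)**2/9) = -1/9 + g + l + (5 + g)**2/9)
((-5381 - 1*5245) + 35427)/(z(-189, 64) + 42189) = ((-5381 - 1*5245) + 35427)/((8/3 - 189 + (1/9)*64**2 + (19/9)*64) + 42189) = ((-5381 - 5245) + 35427)/((8/3 - 189 + (1/9)*4096 + 1216/9) + 42189) = (-10626 + 35427)/((8/3 - 189 + 4096/9 + 1216/9) + 42189) = 24801/(3635/9 + 42189) = 24801/(383336/9) = 24801*(9/383336) = 223209/383336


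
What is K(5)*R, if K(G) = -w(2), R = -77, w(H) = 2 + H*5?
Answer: 924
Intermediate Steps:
w(H) = 2 + 5*H
K(G) = -12 (K(G) = -(2 + 5*2) = -(2 + 10) = -1*12 = -12)
K(5)*R = -12*(-77) = 924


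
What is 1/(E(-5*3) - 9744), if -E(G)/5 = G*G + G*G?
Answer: -1/11994 ≈ -8.3375e-5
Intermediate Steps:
E(G) = -10*G² (E(G) = -5*(G*G + G*G) = -5*(G² + G²) = -10*G²)
1/(E(-5*3) - 9744) = 1/(-10*(-5*3)² - 9744) = 1/(-10*(-15)² - 9744) = 1/(-10*225 - 9744) = 1/(-2250 - 9744) = 1/(-11994) = -1/11994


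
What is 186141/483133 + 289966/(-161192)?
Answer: -55043851703/38938587268 ≈ -1.4136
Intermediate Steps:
186141/483133 + 289966/(-161192) = 186141*(1/483133) + 289966*(-1/161192) = 186141/483133 - 144983/80596 = -55043851703/38938587268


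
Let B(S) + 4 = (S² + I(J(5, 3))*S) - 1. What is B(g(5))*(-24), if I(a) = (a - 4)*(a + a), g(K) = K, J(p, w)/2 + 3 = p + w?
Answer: -14880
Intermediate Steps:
J(p, w) = -6 + 2*p + 2*w (J(p, w) = -6 + 2*(p + w) = -6 + (2*p + 2*w) = -6 + 2*p + 2*w)
I(a) = 2*a*(-4 + a) (I(a) = (-4 + a)*(2*a) = 2*a*(-4 + a))
B(S) = -5 + S² + 120*S (B(S) = -4 + ((S² + (2*(-6 + 2*5 + 2*3)*(-4 + (-6 + 2*5 + 2*3)))*S) - 1) = -4 + ((S² + (2*(-6 + 10 + 6)*(-4 + (-6 + 10 + 6)))*S) - 1) = -4 + ((S² + (2*10*(-4 + 10))*S) - 1) = -4 + ((S² + (2*10*6)*S) - 1) = -4 + ((S² + 120*S) - 1) = -4 + (-1 + S² + 120*S) = -5 + S² + 120*S)
B(g(5))*(-24) = (-5 + 5² + 120*5)*(-24) = (-5 + 25 + 600)*(-24) = 620*(-24) = -14880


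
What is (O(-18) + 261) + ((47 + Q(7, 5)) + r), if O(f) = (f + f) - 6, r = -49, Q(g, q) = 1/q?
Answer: 1086/5 ≈ 217.20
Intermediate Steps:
O(f) = -6 + 2*f (O(f) = 2*f - 6 = -6 + 2*f)
(O(-18) + 261) + ((47 + Q(7, 5)) + r) = ((-6 + 2*(-18)) + 261) + ((47 + 1/5) - 49) = ((-6 - 36) + 261) + ((47 + ⅕) - 49) = (-42 + 261) + (236/5 - 49) = 219 - 9/5 = 1086/5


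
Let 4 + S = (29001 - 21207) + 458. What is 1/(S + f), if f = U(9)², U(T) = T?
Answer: 1/8329 ≈ 0.00012006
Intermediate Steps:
S = 8248 (S = -4 + ((29001 - 21207) + 458) = -4 + (7794 + 458) = -4 + 8252 = 8248)
f = 81 (f = 9² = 81)
1/(S + f) = 1/(8248 + 81) = 1/8329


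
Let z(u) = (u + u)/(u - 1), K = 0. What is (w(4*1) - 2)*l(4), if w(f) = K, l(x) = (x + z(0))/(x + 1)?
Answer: -8/5 ≈ -1.6000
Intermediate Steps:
z(u) = 2*u/(-1 + u) (z(u) = (2*u)/(-1 + u) = 2*u/(-1 + u))
l(x) = x/(1 + x) (l(x) = (x + 2*0/(-1 + 0))/(x + 1) = (x + 2*0/(-1))/(1 + x) = (x + 2*0*(-1))/(1 + x) = (x + 0)/(1 + x) = x/(1 + x))
w(f) = 0
(w(4*1) - 2)*l(4) = (0 - 2)*(4/(1 + 4)) = -8/5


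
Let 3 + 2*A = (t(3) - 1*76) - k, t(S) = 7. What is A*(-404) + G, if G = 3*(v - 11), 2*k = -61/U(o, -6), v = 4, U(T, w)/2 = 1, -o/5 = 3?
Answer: 22885/2 ≈ 11443.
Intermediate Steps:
o = -15 (o = -5*3 = -15)
U(T, w) = 2 (U(T, w) = 2*1 = 2)
k = -61/4 (k = (-61/2)/2 = (-61*1/2)/2 = (1/2)*(-61/2) = -61/4 ≈ -15.250)
G = -21 (G = 3*(4 - 11) = 3*(-7) = -21)
A = -227/8 (A = -3/2 + ((7 - 1*76) - 1*(-61/4))/2 = -3/2 + ((7 - 76) + 61/4)/2 = -3/2 + (-69 + 61/4)/2 = -3/2 + (1/2)*(-215/4) = -3/2 - 215/8 = -227/8 ≈ -28.375)
A*(-404) + G = -227/8*(-404) - 21 = 22927/2 - 21 = 22885/2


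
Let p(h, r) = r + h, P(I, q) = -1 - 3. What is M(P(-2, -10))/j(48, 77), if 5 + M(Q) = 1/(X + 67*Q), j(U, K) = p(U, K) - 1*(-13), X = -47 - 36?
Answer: -878/24219 ≈ -0.036252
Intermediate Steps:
P(I, q) = -4
X = -83
p(h, r) = h + r
j(U, K) = 13 + K + U (j(U, K) = (U + K) - 1*(-13) = (K + U) + 13 = 13 + K + U)
M(Q) = -5 + 1/(-83 + 67*Q)
M(P(-2, -10))/j(48, 77) = ((416 - 335*(-4))/(-83 + 67*(-4)))/(13 + 77 + 48) = ((416 + 1340)/(-83 - 268))/138 = (1756/(-351))*(1/138) = -1/351*1756*(1/138) = -1756/351*1/138 = -878/24219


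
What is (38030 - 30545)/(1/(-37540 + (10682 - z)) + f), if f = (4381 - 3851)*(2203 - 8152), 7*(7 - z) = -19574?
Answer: -1554103065/654648008137 ≈ -0.0023740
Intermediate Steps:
z = 19623/7 (z = 7 - ⅐*(-19574) = 7 + 19574/7 = 19623/7 ≈ 2803.3)
f = -3152970 (f = 530*(-5949) = -3152970)
(38030 - 30545)/(1/(-37540 + (10682 - z)) + f) = (38030 - 30545)/(1/(-37540 + (10682 - 1*19623/7)) - 3152970) = 7485/(1/(-37540 + (10682 - 19623/7)) - 3152970) = 7485/(1/(-37540 + 55151/7) - 3152970) = 7485/(1/(-207629/7) - 3152970) = 7485/(-7/207629 - 3152970) = 7485/(-654648008137/207629) = 7485*(-207629/654648008137) = -1554103065/654648008137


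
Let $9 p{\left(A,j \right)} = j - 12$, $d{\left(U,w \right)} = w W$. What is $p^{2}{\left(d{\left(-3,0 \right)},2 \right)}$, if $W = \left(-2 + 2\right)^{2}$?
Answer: $\frac{100}{81} \approx 1.2346$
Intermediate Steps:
$W = 0$ ($W = 0^{2} = 0$)
$d{\left(U,w \right)} = 0$ ($d{\left(U,w \right)} = w 0 = 0$)
$p{\left(A,j \right)} = - \frac{4}{3} + \frac{j}{9}$ ($p{\left(A,j \right)} = \frac{j - 12}{9} = \frac{-12 + j}{9} = - \frac{4}{3} + \frac{j}{9}$)
$p^{2}{\left(d{\left(-3,0 \right)},2 \right)} = \left(- \frac{4}{3} + \frac{1}{9} \cdot 2\right)^{2} = \left(- \frac{4}{3} + \frac{2}{9}\right)^{2} = \left(- \frac{10}{9}\right)^{2} = \frac{100}{81}$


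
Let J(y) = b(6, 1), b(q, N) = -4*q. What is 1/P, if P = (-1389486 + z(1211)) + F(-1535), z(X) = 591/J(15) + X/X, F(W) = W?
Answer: -8/11128357 ≈ -7.1888e-7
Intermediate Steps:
J(y) = -24 (J(y) = -4*6 = -24)
z(X) = -189/8 (z(X) = 591/(-24) + X/X = 591*(-1/24) + 1 = -197/8 + 1 = -189/8)
P = -11128357/8 (P = (-1389486 - 189/8) - 1535 = -11116077/8 - 1535 = -11128357/8 ≈ -1.3910e+6)
1/P = 1/(-11128357/8) = -8/11128357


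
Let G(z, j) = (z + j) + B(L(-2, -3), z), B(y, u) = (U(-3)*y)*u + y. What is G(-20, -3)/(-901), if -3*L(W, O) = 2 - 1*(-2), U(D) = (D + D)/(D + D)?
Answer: -7/2703 ≈ -0.0025897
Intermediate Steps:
U(D) = 1 (U(D) = (2*D)/((2*D)) = (2*D)*(1/(2*D)) = 1)
L(W, O) = -4/3 (L(W, O) = -(2 - 1*(-2))/3 = -(2 + 2)/3 = -1/3*4 = -4/3)
B(y, u) = y + u*y (B(y, u) = (1*y)*u + y = y*u + y = u*y + y = y + u*y)
G(z, j) = -4/3 + j - z/3 (G(z, j) = (z + j) - 4*(1 + z)/3 = (j + z) + (-4/3 - 4*z/3) = -4/3 + j - z/3)
G(-20, -3)/(-901) = (-4/3 - 3 - 1/3*(-20))/(-901) = (-4/3 - 3 + 20/3)*(-1/901) = (7/3)*(-1/901) = -7/2703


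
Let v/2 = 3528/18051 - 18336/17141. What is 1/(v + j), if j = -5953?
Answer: -103137397/614157264133 ≈ -0.00016793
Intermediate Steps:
v = -180339792/103137397 (v = 2*(3528/18051 - 18336/17141) = 2*(3528*(1/18051) - 18336*1/17141) = 2*(1176/6017 - 18336/17141) = 2*(-90169896/103137397) = -180339792/103137397 ≈ -1.7485)
1/(v + j) = 1/(-180339792/103137397 - 5953) = 1/(-614157264133/103137397) = -103137397/614157264133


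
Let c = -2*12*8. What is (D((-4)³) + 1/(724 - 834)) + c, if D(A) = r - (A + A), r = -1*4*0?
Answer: -7041/110 ≈ -64.009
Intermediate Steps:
r = 0 (r = -4*0 = 0)
c = -192 (c = -24*8 = -192)
D(A) = -2*A (D(A) = 0 - (A + A) = 0 - 2*A = -2*A)
(D((-4)³) + 1/(724 - 834)) + c = (-2*(-4)³ + 1/(724 - 834)) - 192 = (-2*(-64) + 1/(-110)) - 192 = (128 - 1/110) - 192 = 14079/110 - 192 = -7041/110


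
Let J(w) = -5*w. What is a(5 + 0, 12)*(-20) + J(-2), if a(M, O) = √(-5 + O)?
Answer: 10 - 20*√7 ≈ -42.915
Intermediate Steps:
a(5 + 0, 12)*(-20) + J(-2) = √(-5 + 12)*(-20) - 5*(-2) = √7*(-20) + 10 = -20*√7 + 10 = 10 - 20*√7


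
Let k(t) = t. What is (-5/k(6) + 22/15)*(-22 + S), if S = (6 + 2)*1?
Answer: -133/15 ≈ -8.8667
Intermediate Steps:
S = 8 (S = 8*1 = 8)
(-5/k(6) + 22/15)*(-22 + S) = (-5/6 + 22/15)*(-22 + 8) = (-5*⅙ + 22*(1/15))*(-14) = (-⅚ + 22/15)*(-14) = (19/30)*(-14) = -133/15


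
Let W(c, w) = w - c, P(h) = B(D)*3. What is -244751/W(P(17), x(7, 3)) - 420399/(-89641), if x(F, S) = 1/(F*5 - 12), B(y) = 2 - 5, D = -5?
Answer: -38809709077/1434256 ≈ -27059.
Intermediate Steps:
B(y) = -3
x(F, S) = 1/(-12 + 5*F) (x(F, S) = 1/(5*F - 12) = 1/(-12 + 5*F))
P(h) = -9 (P(h) = -3*3 = -9)
-244751/W(P(17), x(7, 3)) - 420399/(-89641) = -244751/(1/(-12 + 5*7) - 1*(-9)) - 420399/(-89641) = -244751/(1/(-12 + 35) + 9) - 420399*(-1/89641) = -244751/(1/23 + 9) + 420399/89641 = -244751/208/23 + 420399/89641 = -244751*23/208 + 420399/89641 = -433021/16 + 420399/89641 = -38809709077/1434256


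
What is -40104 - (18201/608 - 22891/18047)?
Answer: -440358743623/10972576 ≈ -40133.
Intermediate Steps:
-40104 - (18201/608 - 22891/18047) = -40104 - 1*314555719/10972576 = -40104 - 314555719/10972576 = -440358743623/10972576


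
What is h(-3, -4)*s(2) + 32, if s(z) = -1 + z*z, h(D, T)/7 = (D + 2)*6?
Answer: -94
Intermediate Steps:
h(D, T) = 84 + 42*D (h(D, T) = 7*((D + 2)*6) = 7*((2 + D)*6) = 7*(12 + 6*D) = 84 + 42*D)
s(z) = -1 + z**2
h(-3, -4)*s(2) + 32 = (84 + 42*(-3))*(-1 + 2**2) + 32 = (84 - 126)*(-1 + 4) + 32 = -42*3 + 32 = -126 + 32 = -94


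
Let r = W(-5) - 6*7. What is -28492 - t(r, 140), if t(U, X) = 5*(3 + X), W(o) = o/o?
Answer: -29207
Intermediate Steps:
W(o) = 1
r = -41 (r = 1 - 6*7 = 1 - 42 = -41)
t(U, X) = 15 + 5*X
-28492 - t(r, 140) = -28492 - (15 + 5*140) = -28492 - (15 + 700) = -28492 - 1*715 = -28492 - 715 = -29207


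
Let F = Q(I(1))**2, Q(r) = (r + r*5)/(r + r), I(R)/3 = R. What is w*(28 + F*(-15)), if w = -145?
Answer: 15515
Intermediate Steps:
I(R) = 3*R
Q(r) = 3 (Q(r) = (r + 5*r)/((2*r)) = (6*r)*(1/(2*r)) = 3)
F = 9 (F = 3**2 = 9)
w*(28 + F*(-15)) = -145*(28 + 9*(-15)) = -145*(28 - 135) = -145*(-107) = 15515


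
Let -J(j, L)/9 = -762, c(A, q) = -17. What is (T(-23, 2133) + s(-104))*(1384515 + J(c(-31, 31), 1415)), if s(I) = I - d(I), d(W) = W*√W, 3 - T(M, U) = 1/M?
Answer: -3230768106/23 + 289405584*I*√26 ≈ -1.4047e+8 + 1.4757e+9*I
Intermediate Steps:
J(j, L) = 6858 (J(j, L) = -9*(-762) = 6858)
T(M, U) = 3 - 1/M
d(W) = W^(3/2)
s(I) = I - I^(3/2)
(T(-23, 2133) + s(-104))*(1384515 + J(c(-31, 31), 1415)) = ((3 - 1/(-23)) + (-104 - (-104)^(3/2)))*(1384515 + 6858) = ((3 - 1*(-1/23)) + (-104 - (-208)*I*√26))*1391373 = ((3 + 1/23) + (-104 + 208*I*√26))*1391373 = (70/23 + (-104 + 208*I*√26))*1391373 = (-2322/23 + 208*I*√26)*1391373 = -3230768106/23 + 289405584*I*√26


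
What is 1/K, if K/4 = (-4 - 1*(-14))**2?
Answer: 1/400 ≈ 0.0025000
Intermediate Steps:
K = 400 (K = 4*(-4 - 1*(-14))**2 = 4*(-4 + 14)**2 = 4*10**2 = 4*100 = 400)
1/K = 1/400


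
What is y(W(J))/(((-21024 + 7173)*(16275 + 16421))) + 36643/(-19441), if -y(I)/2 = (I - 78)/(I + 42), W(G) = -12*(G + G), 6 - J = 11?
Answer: -224027093685341/118857919138236 ≈ -1.8848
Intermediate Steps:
J = -5 (J = 6 - 1*11 = 6 - 11 = -5)
W(G) = -24*G
y(I) = -2*(-78 + I)/(42 + I) (y(I) = -2*(I - 78)/(I + 42) = -2*(-78 + I)/(42 + I))
y(W(J))/(((-21024 + 7173)*(16275 + 16421))) + 36643/(-19441) = (2*(78 - (-24)*(-5))/(42 - 24*(-5)))/(((-21024 + 7173)*(16275 + 16421))) + 36643/(-19441) = (2*(78 - 1*120)/(42 + 120))/((-13851*32696)) + 36643*(-1/19441) = (2*(78 - 120)/162)/(-452872296) - 36643/19441 = (2*(1/162)*(-42))*(-1/452872296) - 36643/19441 = -14/27*(-1/452872296) - 36643/19441 = 7/6113775996 - 36643/19441 = -224027093685341/118857919138236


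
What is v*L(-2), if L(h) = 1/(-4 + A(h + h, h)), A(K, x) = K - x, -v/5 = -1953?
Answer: -3255/2 ≈ -1627.5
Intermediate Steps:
v = 9765 (v = -5*(-1953) = 9765)
L(h) = 1/(-4 + h) (L(h) = 1/(-4 + ((h + h) - h)) = 1/(-4 + (2*h - h)) = 1/(-4 + h))
v*L(-2) = 9765/(-4 - 2) = 9765/(-6) = 9765*(-⅙) = -3255/2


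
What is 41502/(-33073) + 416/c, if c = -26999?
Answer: -1134270866/892937927 ≈ -1.2703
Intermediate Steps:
41502/(-33073) + 416/c = 41502/(-33073) + 416/(-26999) = 41502*(-1/33073) + 416*(-1/26999) = -41502/33073 - 416/26999 = -1134270866/892937927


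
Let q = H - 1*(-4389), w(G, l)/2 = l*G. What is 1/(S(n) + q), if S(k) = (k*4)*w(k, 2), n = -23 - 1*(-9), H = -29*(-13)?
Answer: 1/7902 ≈ 0.00012655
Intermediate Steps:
w(G, l) = 2*G*l (w(G, l) = 2*(l*G) = 2*(G*l) = 2*G*l)
H = 377
n = -14 (n = -23 + 9 = -14)
S(k) = 16*k² (S(k) = (k*4)*(2*k*2) = (4*k)*(4*k) = 16*k²)
q = 4766 (q = 377 - 1*(-4389) = 377 + 4389 = 4766)
1/(S(n) + q) = 1/(16*(-14)² + 4766) = 1/(16*196 + 4766) = 1/(3136 + 4766) = 1/7902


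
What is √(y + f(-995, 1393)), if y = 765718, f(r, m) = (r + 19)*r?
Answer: 3*√192982 ≈ 1317.9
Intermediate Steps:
f(r, m) = r*(19 + r) (f(r, m) = (19 + r)*r = r*(19 + r))
√(y + f(-995, 1393)) = √(765718 - 995*(19 - 995)) = √(765718 - 995*(-976)) = √(765718 + 971120) = √1736838 = 3*√192982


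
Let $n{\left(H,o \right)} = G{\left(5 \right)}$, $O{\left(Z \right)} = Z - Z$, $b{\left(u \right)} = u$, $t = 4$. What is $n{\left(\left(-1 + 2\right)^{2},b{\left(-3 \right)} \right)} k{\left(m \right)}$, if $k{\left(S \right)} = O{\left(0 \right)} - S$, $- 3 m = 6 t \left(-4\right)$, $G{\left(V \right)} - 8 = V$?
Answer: $-416$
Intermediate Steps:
$G{\left(V \right)} = 8 + V$
$O{\left(Z \right)} = 0$
$n{\left(H,o \right)} = 13$ ($n{\left(H,o \right)} = 8 + 5 = 13$)
$m = 32$ ($m = - \frac{6 \cdot 4 \left(-4\right)}{3} = - \frac{24 \left(-4\right)}{3} = \left(- \frac{1}{3}\right) \left(-96\right) = 32$)
$k{\left(S \right)} = - S$ ($k{\left(S \right)} = 0 - S = - S$)
$n{\left(\left(-1 + 2\right)^{2},b{\left(-3 \right)} \right)} k{\left(m \right)} = 13 \left(\left(-1\right) 32\right) = 13 \left(-32\right) = -416$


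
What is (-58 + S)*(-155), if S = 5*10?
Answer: 1240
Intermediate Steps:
S = 50
(-58 + S)*(-155) = (-58 + 50)*(-155) = -8*(-155) = 1240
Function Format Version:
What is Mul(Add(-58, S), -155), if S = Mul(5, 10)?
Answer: 1240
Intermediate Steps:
S = 50
Mul(Add(-58, S), -155) = Mul(Add(-58, 50), -155) = Mul(-8, -155) = 1240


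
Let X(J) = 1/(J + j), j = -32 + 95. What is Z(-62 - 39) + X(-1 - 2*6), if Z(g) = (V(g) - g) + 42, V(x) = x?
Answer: 2101/50 ≈ 42.020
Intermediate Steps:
j = 63
X(J) = 1/(63 + J) (X(J) = 1/(J + 63) = 1/(63 + J))
Z(g) = 42 (Z(g) = (g - g) + 42 = 0 + 42 = 42)
Z(-62 - 39) + X(-1 - 2*6) = 42 + 1/(63 + (-1 - 2*6)) = 42 + 1/(63 + (-1 - 12)) = 42 + 1/(63 - 13) = 42 + 1/50 = 2101/50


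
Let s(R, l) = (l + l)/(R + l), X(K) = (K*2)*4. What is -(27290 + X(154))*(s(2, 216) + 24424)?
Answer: -75937885504/109 ≈ -6.9668e+8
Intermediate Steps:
X(K) = 8*K (X(K) = (2*K)*4 = 8*K)
s(R, l) = 2*l/(R + l) (s(R, l) = (2*l)/(R + l) = 2*l/(R + l))
-(27290 + X(154))*(s(2, 216) + 24424) = -(27290 + 8*154)*(2*216/(2 + 216) + 24424) = -(27290 + 1232)*(2*216/218 + 24424) = -28522*(2*216*(1/218) + 24424) = -28522*(216/109 + 24424) = -28522*2662432/109 = -1*75937885504/109 = -75937885504/109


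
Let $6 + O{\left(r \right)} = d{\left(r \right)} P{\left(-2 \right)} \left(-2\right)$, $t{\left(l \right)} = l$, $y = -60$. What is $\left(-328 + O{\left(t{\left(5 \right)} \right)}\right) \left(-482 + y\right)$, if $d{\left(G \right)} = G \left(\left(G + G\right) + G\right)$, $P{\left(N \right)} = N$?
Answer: $18428$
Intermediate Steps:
$d{\left(G \right)} = 3 G^{2}$ ($d{\left(G \right)} = G \left(2 G + G\right) = G 3 G = 3 G^{2}$)
$O{\left(r \right)} = -6 + 12 r^{2}$ ($O{\left(r \right)} = -6 + 3 r^{2} \left(-2\right) \left(-2\right) = -6 + - 6 r^{2} \left(-2\right) = -6 + 12 r^{2}$)
$\left(-328 + O{\left(t{\left(5 \right)} \right)}\right) \left(-482 + y\right) = \left(-328 - \left(6 - 12 \cdot 5^{2}\right)\right) \left(-482 - 60\right) = \left(-328 + \left(-6 + 12 \cdot 25\right)\right) \left(-542\right) = \left(-328 + \left(-6 + 300\right)\right) \left(-542\right) = \left(-328 + 294\right) \left(-542\right) = \left(-34\right) \left(-542\right) = 18428$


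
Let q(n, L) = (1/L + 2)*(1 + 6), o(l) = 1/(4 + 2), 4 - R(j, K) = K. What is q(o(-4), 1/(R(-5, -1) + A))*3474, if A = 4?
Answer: 267498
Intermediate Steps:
R(j, K) = 4 - K
o(l) = 1/6
q(n, L) = 14 + 7/L (q(n, L) = (2 + 1/L)*7 = 14 + 7/L)
q(o(-4), 1/(R(-5, -1) + A))*3474 = (14 + 7/(1/((4 - 1*(-1)) + 4)))*3474 = (14 + 7/(1/((4 + 1) + 4)))*3474 = (14 + 7/(1/(5 + 4)))*3474 = (14 + 7/(1/9))*3474 = (14 + 7*9)*3474 = (14 + 63)*3474 = 77*3474 = 267498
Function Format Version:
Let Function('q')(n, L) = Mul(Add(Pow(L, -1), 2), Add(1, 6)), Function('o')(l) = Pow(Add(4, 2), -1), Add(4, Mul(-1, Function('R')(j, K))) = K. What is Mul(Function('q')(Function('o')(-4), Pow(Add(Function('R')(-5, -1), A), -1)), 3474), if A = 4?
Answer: 267498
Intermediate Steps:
Function('R')(j, K) = Add(4, Mul(-1, K))
Function('o')(l) = Rational(1, 6) (Function('o')(l) = Pow(6, -1) = Rational(1, 6))
Function('q')(n, L) = Add(14, Mul(7, Pow(L, -1))) (Function('q')(n, L) = Mul(Add(2, Pow(L, -1)), 7) = Add(14, Mul(7, Pow(L, -1))))
Mul(Function('q')(Function('o')(-4), Pow(Add(Function('R')(-5, -1), A), -1)), 3474) = Mul(Add(14, Mul(7, Pow(Pow(Add(Add(4, Mul(-1, -1)), 4), -1), -1))), 3474) = Mul(Add(14, Mul(7, Pow(Pow(Add(Add(4, 1), 4), -1), -1))), 3474) = Mul(Add(14, Mul(7, Pow(Pow(Add(5, 4), -1), -1))), 3474) = Mul(Add(14, Mul(7, Pow(Pow(9, -1), -1))), 3474) = Mul(Add(14, Mul(7, Pow(Rational(1, 9), -1))), 3474) = Mul(Add(14, Mul(7, 9)), 3474) = Mul(Add(14, 63), 3474) = Mul(77, 3474) = 267498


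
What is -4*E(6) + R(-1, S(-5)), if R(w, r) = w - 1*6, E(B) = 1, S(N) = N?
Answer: -11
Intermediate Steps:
R(w, r) = -6 + w (R(w, r) = w - 6 = -6 + w)
-4*E(6) + R(-1, S(-5)) = -4*1 + (-6 - 1) = -4 - 7 = -11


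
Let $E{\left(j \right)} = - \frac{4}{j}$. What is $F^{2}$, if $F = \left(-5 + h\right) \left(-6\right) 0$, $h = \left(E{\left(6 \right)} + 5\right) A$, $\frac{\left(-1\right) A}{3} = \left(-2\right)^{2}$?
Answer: $0$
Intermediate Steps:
$A = -12$ ($A = - 3 \left(-2\right)^{2} = \left(-3\right) 4 = -12$)
$h = -52$ ($h = \left(- \frac{4}{6} + 5\right) \left(-12\right) = \left(\left(-4\right) \frac{1}{6} + 5\right) \left(-12\right) = \left(- \frac{2}{3} + 5\right) \left(-12\right) = \frac{13}{3} \left(-12\right) = -52$)
$F = 0$ ($F = \left(-5 - 52\right) \left(-6\right) 0 = \left(-57\right) \left(-6\right) 0 = 342 \cdot 0 = 0$)
$F^{2} = 0^{2} = 0$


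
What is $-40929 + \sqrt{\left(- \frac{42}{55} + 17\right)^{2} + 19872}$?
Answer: $-40929 + \frac{\sqrt{60910249}}{55} \approx -40787.0$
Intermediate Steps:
$-40929 + \sqrt{\left(- \frac{42}{55} + 17\right)^{2} + 19872} = -40929 + \sqrt{\left(\frac{893}{55}\right)^{2} + 19872} = -40929 + \sqrt{\frac{797449}{3025} + 19872} = -40929 + \sqrt{\frac{60910249}{3025}} = -40929 + \frac{\sqrt{60910249}}{55}$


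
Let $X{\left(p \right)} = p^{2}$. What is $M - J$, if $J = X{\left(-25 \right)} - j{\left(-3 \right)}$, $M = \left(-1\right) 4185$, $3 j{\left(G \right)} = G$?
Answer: $-4811$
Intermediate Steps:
$j{\left(G \right)} = \frac{G}{3}$
$M = -4185$
$J = 626$ ($J = \left(-25\right)^{2} - \frac{1}{3} \left(-3\right) = 625 - -1 = 625 + 1 = 626$)
$M - J = -4185 - 626 = -4811$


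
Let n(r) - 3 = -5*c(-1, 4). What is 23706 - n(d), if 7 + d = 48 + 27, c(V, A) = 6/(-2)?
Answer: 23688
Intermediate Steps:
c(V, A) = -3 (c(V, A) = 6*(-½) = -3)
d = 68 (d = -7 + (48 + 27) = -7 + 75 = 68)
n(r) = 18 (n(r) = 3 - 5*(-3) = 3 + 15 = 18)
23706 - n(d) = 23706 - 1*18 = 23706 - 18 = 23688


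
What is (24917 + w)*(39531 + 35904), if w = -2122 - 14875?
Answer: 597445200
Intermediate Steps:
w = -16997
(24917 + w)*(39531 + 35904) = (24917 - 16997)*(39531 + 35904) = 7920*75435 = 597445200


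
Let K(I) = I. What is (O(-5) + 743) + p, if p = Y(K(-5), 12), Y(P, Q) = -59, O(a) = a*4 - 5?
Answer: 659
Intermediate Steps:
O(a) = -5 + 4*a (O(a) = 4*a - 5 = -5 + 4*a)
p = -59
(O(-5) + 743) + p = ((-5 + 4*(-5)) + 743) - 59 = ((-5 - 20) + 743) - 59 = (-25 + 743) - 59 = 718 - 59 = 659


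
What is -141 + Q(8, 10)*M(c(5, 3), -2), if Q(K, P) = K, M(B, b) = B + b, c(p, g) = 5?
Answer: -117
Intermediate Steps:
-141 + Q(8, 10)*M(c(5, 3), -2) = -141 + 8*(5 - 2) = -141 + 8*3 = -141 + 24 = -117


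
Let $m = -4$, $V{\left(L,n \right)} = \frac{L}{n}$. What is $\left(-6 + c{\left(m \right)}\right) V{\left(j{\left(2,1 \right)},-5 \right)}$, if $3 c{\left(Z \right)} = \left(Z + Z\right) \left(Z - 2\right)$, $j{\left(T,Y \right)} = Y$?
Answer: $-2$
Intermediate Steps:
$c{\left(Z \right)} = \frac{2 Z \left(-2 + Z\right)}{3}$ ($c{\left(Z \right)} = \frac{\left(Z + Z\right) \left(Z - 2\right)}{3} = \frac{2 Z \left(-2 + Z\right)}{3}$)
$\left(-6 + c{\left(m \right)}\right) V{\left(j{\left(2,1 \right)},-5 \right)} = \left(-6 + \frac{2}{3} \left(-4\right) \left(-2 - 4\right)\right) 1 \frac{1}{-5} = \left(-6 + \frac{2}{3} \left(-4\right) \left(-6\right)\right) 1 \left(- \frac{1}{5}\right) = \left(-6 + 16\right) \left(- \frac{1}{5}\right) = 10 \left(- \frac{1}{5}\right) = -2$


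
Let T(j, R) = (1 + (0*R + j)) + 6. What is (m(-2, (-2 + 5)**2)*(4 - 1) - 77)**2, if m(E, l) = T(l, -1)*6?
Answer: 44521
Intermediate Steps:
T(j, R) = 7 + j (T(j, R) = (1 + (0 + j)) + 6 = (1 + j) + 6 = 7 + j)
m(E, l) = 42 + 6*l (m(E, l) = (7 + l)*6 = 42 + 6*l)
(m(-2, (-2 + 5)**2)*(4 - 1) - 77)**2 = ((42 + 6*(-2 + 5)**2)*(4 - 1) - 77)**2 = ((42 + 6*3**2)*3 - 77)**2 = ((42 + 6*9)*3 - 77)**2 = ((42 + 54)*3 - 77)**2 = (96*3 - 77)**2 = (288 - 77)**2 = 211**2 = 44521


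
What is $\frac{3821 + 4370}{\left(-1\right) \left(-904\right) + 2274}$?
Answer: $\frac{8191}{3178} \approx 2.5774$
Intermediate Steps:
$\frac{3821 + 4370}{\left(-1\right) \left(-904\right) + 2274} = \frac{8191}{904 + 2274} = \frac{8191}{3178}$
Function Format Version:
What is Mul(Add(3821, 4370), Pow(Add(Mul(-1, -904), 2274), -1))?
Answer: Rational(8191, 3178) ≈ 2.5774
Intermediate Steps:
Mul(Add(3821, 4370), Pow(Add(Mul(-1, -904), 2274), -1)) = Mul(8191, Pow(Add(904, 2274), -1)) = Mul(8191, Pow(3178, -1)) = Mul(8191, Rational(1, 3178)) = Rational(8191, 3178)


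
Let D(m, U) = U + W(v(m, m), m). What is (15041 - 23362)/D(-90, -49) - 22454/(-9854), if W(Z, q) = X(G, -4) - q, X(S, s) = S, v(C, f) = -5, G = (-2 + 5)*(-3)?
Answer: -40638303/157664 ≈ -257.75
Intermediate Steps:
G = -9 (G = 3*(-3) = -9)
W(Z, q) = -9 - q
D(m, U) = -9 + U - m (D(m, U) = U + (-9 - m) = -9 + U - m)
(15041 - 23362)/D(-90, -49) - 22454/(-9854) = (15041 - 23362)/(-9 - 49 - 1*(-90)) - 22454/(-9854) = -8321/(-9 - 49 + 90) - 22454*(-1/9854) = -8321/32 + 11227/4927 = -40638303/157664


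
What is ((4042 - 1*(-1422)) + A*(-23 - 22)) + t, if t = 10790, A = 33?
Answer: 14769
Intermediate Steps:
((4042 - 1*(-1422)) + A*(-23 - 22)) + t = ((4042 - 1*(-1422)) + 33*(-23 - 22)) + 10790 = ((4042 + 1422) + 33*(-45)) + 10790 = (5464 - 1485) + 10790 = 3979 + 10790 = 14769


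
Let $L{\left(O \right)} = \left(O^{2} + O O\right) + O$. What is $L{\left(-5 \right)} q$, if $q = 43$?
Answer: $1935$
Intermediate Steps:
$L{\left(O \right)} = O + 2 O^{2}$ ($L{\left(O \right)} = \left(O^{2} + O^{2}\right) + O = 2 O^{2} + O = O + 2 O^{2}$)
$L{\left(-5 \right)} q = - 5 \left(1 + 2 \left(-5\right)\right) 43 = - 5 \left(1 - 10\right) 43 = \left(-5\right) \left(-9\right) 43 = 45 \cdot 43 = 1935$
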